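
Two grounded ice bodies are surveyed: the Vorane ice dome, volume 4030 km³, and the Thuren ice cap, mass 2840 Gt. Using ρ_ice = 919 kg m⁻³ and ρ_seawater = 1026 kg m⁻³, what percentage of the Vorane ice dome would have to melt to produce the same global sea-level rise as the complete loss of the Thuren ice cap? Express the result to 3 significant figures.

≈ 76.7 %

Equal sea-level rise means equal mass of meltwater, i.e. equal mass of ice lost.
Ice mass of Thuren: 2.840×10^15 kg; ice mass of Vorane: 3.704×10^15 kg.
Fraction required = 2.840×10^15 / 3.704×10^15 = 0.767 → 76.7 %.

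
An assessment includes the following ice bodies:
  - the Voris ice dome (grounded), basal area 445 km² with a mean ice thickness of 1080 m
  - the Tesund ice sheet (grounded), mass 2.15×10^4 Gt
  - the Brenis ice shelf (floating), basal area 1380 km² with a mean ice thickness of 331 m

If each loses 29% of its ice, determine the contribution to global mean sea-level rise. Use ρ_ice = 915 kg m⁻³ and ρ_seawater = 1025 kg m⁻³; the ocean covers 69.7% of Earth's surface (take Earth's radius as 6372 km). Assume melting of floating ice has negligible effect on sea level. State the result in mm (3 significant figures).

≈ 17.5 mm

Voris: ice volume = 445 km² × 1080 m = 480.6 km³; 0.29 × 480.6 × (915/1025) = 124.4 km³ of water.
Tesund: 0.29 × 2.15×10^4 Gt = 6.235×10^15 kg; dividing by ρ_w = 1025 kg m⁻³ gives 6.083×10^12 m³ of water.
The Brenis ice shelf is floating and already displaces its own weight of water, so its melt adds essentially nothing to sea level.
Total added water ≈ 6.207×10^12 m³ over 3.56×10^14 m² → Δh = 0.0175 m = 17.5 mm.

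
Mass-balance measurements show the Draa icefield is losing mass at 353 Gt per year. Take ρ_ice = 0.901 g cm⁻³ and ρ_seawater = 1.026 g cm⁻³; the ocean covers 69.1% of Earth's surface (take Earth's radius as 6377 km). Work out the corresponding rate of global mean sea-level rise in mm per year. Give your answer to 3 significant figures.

ρ_w = 1.026 g cm⁻³ = 1026 kg m⁻³. Annual water volume added = 353 Gt / ρ_w = 3.530×10^14 kg / 1026 kg m⁻³ = 3.441×10^11 m³.
Δh per year = 3.441×10^11 / 3.53×10^14 = 9.74×10^-4 m = 0.974 mm.

≈ 0.974 mm/yr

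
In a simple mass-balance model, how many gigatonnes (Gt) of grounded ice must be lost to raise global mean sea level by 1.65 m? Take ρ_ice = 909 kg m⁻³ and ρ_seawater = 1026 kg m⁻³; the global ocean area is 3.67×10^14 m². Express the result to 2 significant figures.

Required water volume = Δh × A = 1.65 m × 3.67×10^14 m² = 6.056×10^14 m³.
ρ_w = 1026 kg m⁻³, so the mass of water = 6.056×10^14 m³ × 1026 kg m⁻³ = 6.213×10^17 kg = 6.2×10^5 Gt (and the same mass of ice, by conservation).

≈ 6.2×10^5 Gt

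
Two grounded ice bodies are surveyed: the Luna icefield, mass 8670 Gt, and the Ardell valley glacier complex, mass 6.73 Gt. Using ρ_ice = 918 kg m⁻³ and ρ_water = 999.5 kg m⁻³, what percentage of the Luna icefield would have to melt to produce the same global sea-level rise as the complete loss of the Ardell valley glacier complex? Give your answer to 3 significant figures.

≈ 0.0776 %

Equal sea-level rise means equal mass of meltwater, i.e. equal mass of ice lost.
Ice mass of Ardell: 6.730×10^12 kg; ice mass of Luna: 8.670×10^15 kg.
Fraction required = 6.730×10^12 / 8.670×10^15 = 7.76×10^-4 → 0.0776 %.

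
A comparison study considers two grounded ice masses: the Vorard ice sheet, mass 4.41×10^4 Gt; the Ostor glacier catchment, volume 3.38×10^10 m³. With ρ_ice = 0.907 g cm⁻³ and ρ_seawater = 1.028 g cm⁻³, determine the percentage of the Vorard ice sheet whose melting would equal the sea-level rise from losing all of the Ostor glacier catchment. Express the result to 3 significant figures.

≈ 0.0695 %

Equal sea-level rise means equal mass of meltwater, i.e. equal mass of ice lost.
Ice mass of Ostor: 3.066×10^13 kg; ice mass of Vorard: 4.410×10^16 kg.
Fraction required = 3.066×10^13 / 4.410×10^16 = 6.95×10^-4 → 0.0695 %.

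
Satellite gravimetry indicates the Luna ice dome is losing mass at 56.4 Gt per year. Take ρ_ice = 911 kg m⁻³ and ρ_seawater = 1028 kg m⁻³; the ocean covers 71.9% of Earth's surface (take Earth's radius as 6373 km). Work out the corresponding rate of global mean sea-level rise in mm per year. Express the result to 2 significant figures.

≈ 0.15 mm/yr

ρ_w = 1028 kg m⁻³. Annual water volume added = 56.4 Gt / ρ_w = 5.640×10^13 kg / 1028 kg m⁻³ = 5.486×10^10 m³.
Δh per year = 5.486×10^10 / 3.67×10^14 = 1.50×10^-4 m = 0.15 mm.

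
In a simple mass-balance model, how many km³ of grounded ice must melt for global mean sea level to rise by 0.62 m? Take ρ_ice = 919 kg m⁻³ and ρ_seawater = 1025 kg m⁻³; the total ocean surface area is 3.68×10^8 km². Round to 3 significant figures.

≈ 2.54×10^5 km³

Required water volume = Δh × A = 0.62 m × 3.68×10^14 m² = 2.282×10^14 m³ = 2.282×10^5 km³.
Ice volume = water volume × ρ_w/ρ_ice = 2.282×10^5 × 1025/919 = 2.54×10^5 km³.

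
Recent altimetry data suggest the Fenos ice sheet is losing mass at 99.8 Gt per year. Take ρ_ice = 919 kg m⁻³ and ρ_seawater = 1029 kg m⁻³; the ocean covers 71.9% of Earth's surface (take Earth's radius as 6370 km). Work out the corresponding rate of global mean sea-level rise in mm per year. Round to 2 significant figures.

ρ_w = 1029 kg m⁻³. Annual water volume added = 99.8 Gt / ρ_w = 9.980×10^13 kg / 1029 kg m⁻³ = 9.699×10^10 m³.
Δh per year = 9.699×10^10 / 3.67×10^14 = 2.65×10^-4 m = 0.26 mm.

≈ 0.26 mm/yr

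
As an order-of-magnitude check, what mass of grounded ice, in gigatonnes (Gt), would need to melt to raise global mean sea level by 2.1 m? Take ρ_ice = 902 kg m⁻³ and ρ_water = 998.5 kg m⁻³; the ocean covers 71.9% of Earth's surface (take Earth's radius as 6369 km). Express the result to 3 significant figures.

≈ 7.69×10^5 Gt

Required water volume = Δh × A = 2.1 m × 3.67×10^14 m² = 7.697×10^14 m³.
ρ_w = 998.5 kg m⁻³, so the mass of water = 7.697×10^14 m³ × 998.5 kg m⁻³ = 7.685×10^17 kg = 7.69×10^5 Gt (and the same mass of ice, by conservation).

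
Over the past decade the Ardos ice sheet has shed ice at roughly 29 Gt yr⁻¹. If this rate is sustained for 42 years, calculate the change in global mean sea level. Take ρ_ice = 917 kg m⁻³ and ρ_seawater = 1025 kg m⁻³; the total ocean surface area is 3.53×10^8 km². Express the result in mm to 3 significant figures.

Total mass lost = 29 Gt/yr × 42 yr = 1218 Gt = 1.218×10^15 kg.
ρ_w = 1025 kg m⁻³, so water volume = 1.218×10^15 / 1025 = 1.188×10^12 m³.
Δh = 1.188×10^12 / 3.53×10^14 = 3.37×10^-3 m = 3.37 mm.

≈ 3.37 mm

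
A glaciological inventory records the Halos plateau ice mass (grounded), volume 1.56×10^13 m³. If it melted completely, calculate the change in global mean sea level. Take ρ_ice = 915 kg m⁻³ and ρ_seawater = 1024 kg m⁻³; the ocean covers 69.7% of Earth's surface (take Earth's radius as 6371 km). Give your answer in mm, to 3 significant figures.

Halos: 1.56×10^13 m³ × (915/1024) = 1.394×10^13 m³ of water.
Spread over 3.56×10^14 m² of ocean, Δh = 1.394×10^13 / 3.56×10^14 = 0.0392 m = 39.2 mm.

≈ 39.2 mm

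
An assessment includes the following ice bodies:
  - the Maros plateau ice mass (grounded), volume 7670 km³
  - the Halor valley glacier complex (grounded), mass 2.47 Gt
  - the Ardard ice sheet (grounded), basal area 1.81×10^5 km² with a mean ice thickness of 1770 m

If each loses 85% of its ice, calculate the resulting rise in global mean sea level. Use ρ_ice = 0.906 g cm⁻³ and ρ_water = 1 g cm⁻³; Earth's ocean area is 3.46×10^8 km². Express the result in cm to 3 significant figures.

≈ 73.0 cm

Maros: 0.85 × 7670 km³ × (906/1000) = 5907 km³ of water.
Halor: 0.85 × 2.47 Gt = 2.100×10^12 kg; dividing by ρ_w = 1 g cm⁻³ = 1000 kg m⁻³ gives 2.100×10^9 m³ of water.
Ardard: ice volume = 1.81×10^5 km² × 1770 m = 3.204×10^5 km³; 0.85 × 3.204×10^5 × (906/1000) = 2.467×10^5 km³ of water.
Total added water ≈ 2.526×10^14 m³ over 3.46×10^14 m² → Δh = 0.730 m = 73.0 cm.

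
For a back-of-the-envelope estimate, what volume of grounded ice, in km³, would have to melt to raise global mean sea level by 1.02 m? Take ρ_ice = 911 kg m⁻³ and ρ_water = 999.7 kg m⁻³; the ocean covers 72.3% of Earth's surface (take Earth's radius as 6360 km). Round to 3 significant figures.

≈ 4.11×10^5 km³

Required water volume = Δh × A = 1.02 m × 3.68×10^14 m² = 3.749×10^14 m³ = 3.749×10^5 km³.
Ice volume = water volume × ρ_w/ρ_ice = 3.749×10^5 × 999.7/911 = 4.11×10^5 km³.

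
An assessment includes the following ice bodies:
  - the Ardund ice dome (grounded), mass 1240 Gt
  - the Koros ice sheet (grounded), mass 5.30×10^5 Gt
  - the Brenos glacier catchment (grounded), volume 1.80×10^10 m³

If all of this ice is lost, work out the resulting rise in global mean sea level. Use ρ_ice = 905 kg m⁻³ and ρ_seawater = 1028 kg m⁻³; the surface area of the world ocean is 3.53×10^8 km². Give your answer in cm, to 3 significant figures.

≈ 146 cm

Ardund: 1240 Gt = 1.240×10^15 kg; dividing by ρ_w = 1028 kg m⁻³ gives 1.206×10^12 m³ of water.
Koros: 5.30×10^5 Gt = 5.300×10^17 kg; dividing by ρ_w = 1028 kg m⁻³ gives 5.156×10^14 m³ of water.
Brenos: 1.80×10^10 m³ × (905/1028) = 1.585×10^10 m³ of water.
Total added water ≈ 5.168×10^14 m³ over 3.53×10^14 m² → Δh = 1.46 m = 146 cm.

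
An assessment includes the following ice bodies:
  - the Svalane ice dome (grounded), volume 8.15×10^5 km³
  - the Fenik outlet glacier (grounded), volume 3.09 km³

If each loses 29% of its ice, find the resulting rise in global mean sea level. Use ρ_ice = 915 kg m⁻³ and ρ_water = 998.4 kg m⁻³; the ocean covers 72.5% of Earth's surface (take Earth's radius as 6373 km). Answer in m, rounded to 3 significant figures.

≈ 0.585 m

Svalane: 0.29 × 8.15×10^5 km³ × (915/998.4) = 2.166×10^5 km³ of water.
Fenik: 0.29 × 3.09 km³ × (915/998.4) = 0.8212 km³ of water.
Total added water ≈ 2.166×10^14 m³ over 3.70×10^14 m² → Δh = 0.585 m.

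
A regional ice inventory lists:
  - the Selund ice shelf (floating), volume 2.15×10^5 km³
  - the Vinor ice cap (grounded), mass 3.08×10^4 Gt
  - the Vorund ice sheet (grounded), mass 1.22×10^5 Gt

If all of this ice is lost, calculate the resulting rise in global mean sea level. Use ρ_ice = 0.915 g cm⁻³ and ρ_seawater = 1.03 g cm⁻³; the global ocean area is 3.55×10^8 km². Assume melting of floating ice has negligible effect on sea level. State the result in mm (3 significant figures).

The Selund ice shelf is floating and already displaces its own weight of water, so its melt adds essentially nothing to sea level.
Vinor: 3.08×10^4 Gt = 3.080×10^16 kg; dividing by ρ_w = 1.03 g cm⁻³ = 1030 kg m⁻³ gives 2.990×10^13 m³ of water.
Vorund: 1.22×10^5 Gt = 1.220×10^17 kg; dividing by ρ_w = 1030 kg m⁻³ gives 1.184×10^14 m³ of water.
Total added water ≈ 1.483×10^14 m³ over 3.55×10^14 m² → Δh = 0.418 m = 418 mm.

≈ 418 mm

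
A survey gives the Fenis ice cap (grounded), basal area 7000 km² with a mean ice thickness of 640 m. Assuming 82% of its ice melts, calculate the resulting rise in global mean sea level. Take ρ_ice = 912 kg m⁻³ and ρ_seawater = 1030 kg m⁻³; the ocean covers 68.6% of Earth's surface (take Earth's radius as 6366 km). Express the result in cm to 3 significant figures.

≈ 0.931 cm

Fenis: ice volume = 7000 km² × 640 m = 4480 km³; 0.82 × 4480 × (912/1030) = 3253 km³ of water.
Spread over 3.49×10^14 m² of ocean, Δh = 3.253×10^12 / 3.49×10^14 = 9.31×10^-3 m = 0.931 cm.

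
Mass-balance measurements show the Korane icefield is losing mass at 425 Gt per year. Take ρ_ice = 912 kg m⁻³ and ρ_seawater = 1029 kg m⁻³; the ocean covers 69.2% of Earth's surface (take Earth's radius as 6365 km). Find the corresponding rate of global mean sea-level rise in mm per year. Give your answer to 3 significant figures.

≈ 1.17 mm/yr

ρ_w = 1029 kg m⁻³. Annual water volume added = 425 Gt / ρ_w = 4.250×10^14 kg / 1029 kg m⁻³ = 4.130×10^11 m³.
Δh per year = 4.130×10^11 / 3.52×10^14 = 1.17×10^-3 m = 1.17 mm.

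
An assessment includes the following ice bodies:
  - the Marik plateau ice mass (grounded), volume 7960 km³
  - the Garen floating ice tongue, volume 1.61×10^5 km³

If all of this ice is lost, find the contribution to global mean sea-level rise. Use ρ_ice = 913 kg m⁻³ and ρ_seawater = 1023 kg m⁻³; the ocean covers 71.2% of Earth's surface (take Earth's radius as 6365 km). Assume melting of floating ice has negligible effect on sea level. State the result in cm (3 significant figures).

≈ 1.96 cm

Marik: 7960 km³ × (913/1023) = 7104 km³ of water.
The Garen floating ice tongue is floating and already displaces its own weight of water, so its melt adds essentially nothing to sea level.
Total added water ≈ 7.104×10^12 m³ over 3.62×10^14 m² → Δh = 0.0196 m = 1.96 cm.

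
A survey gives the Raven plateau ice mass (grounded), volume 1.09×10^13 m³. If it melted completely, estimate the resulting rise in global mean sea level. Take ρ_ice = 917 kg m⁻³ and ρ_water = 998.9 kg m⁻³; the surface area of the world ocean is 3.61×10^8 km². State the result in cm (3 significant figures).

≈ 2.77 cm

Raven: 1.09×10^13 m³ × (917/998.9) = 1.001×10^13 m³ of water.
Spread over 3.61×10^14 m² of ocean, Δh = 1.001×10^13 / 3.61×10^14 = 0.0277 m = 2.77 cm.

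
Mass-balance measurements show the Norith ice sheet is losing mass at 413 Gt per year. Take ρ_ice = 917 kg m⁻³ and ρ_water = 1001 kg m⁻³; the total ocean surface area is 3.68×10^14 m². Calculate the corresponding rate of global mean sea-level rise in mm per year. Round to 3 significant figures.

≈ 1.12 mm/yr

ρ_w = 1001 kg m⁻³. Annual water volume added = 413 Gt / ρ_w = 4.130×10^14 kg / 1001 kg m⁻³ = 4.126×10^11 m³.
Δh per year = 4.126×10^11 / 3.68×10^14 = 1.12×10^-3 m = 1.12 mm.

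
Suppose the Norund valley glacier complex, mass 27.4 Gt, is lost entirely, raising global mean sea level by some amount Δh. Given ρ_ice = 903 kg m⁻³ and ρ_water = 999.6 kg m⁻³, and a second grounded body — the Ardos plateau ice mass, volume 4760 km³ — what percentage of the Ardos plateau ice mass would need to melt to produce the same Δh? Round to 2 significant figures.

≈ 0.64 %

Equal sea-level rise means equal mass of meltwater, i.e. equal mass of ice lost.
Ice mass of Norund: 2.740×10^13 kg; ice mass of Ardos: 4.298×10^15 kg.
Fraction required = 2.740×10^13 / 4.298×10^15 = 6.37×10^-3 → 0.64 %.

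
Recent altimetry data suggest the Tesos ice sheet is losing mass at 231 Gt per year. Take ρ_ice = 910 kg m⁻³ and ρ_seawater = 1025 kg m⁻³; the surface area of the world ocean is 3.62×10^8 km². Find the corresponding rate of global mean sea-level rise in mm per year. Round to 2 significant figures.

ρ_w = 1025 kg m⁻³. Annual water volume added = 231 Gt / ρ_w = 2.310×10^14 kg / 1025 kg m⁻³ = 2.254×10^11 m³.
Δh per year = 2.254×10^11 / 3.62×10^14 = 6.23×10^-4 m = 0.62 mm.

≈ 0.62 mm/yr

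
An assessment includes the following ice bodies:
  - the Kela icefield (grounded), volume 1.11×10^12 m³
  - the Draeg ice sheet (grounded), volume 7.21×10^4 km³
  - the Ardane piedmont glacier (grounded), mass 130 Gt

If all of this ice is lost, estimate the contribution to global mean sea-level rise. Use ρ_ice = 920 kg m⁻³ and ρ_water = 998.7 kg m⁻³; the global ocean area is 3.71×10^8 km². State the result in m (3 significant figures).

≈ 0.182 m

Kela: 1.11×10^12 m³ × (920/998.7) = 1.023×10^12 m³ of water.
Draeg: 7.21×10^4 km³ × (920/998.7) = 6.642×10^4 km³ of water.
Ardane: 130 Gt = 1.300×10^14 kg; dividing by ρ_w = 998.7 kg m⁻³ gives 1.302×10^11 m³ of water.
Total added water ≈ 6.757×10^13 m³ over 3.71×10^14 m² → Δh = 0.182 m.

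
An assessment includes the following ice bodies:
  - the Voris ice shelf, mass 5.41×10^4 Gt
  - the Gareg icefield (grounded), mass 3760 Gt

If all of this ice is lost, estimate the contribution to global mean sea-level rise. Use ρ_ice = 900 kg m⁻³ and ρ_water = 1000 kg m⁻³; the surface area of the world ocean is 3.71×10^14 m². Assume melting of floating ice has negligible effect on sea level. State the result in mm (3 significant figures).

The Voris ice shelf is floating and already displaces its own weight of water, so its melt adds essentially nothing to sea level.
Gareg: 3760 Gt = 3.760×10^15 kg; dividing by ρ_w = 1000 kg m⁻³ gives 3.760×10^12 m³ of water.
Total added water ≈ 3.760×10^12 m³ over 3.71×10^14 m² → Δh = 0.0101 m = 10.1 mm.

≈ 10.1 mm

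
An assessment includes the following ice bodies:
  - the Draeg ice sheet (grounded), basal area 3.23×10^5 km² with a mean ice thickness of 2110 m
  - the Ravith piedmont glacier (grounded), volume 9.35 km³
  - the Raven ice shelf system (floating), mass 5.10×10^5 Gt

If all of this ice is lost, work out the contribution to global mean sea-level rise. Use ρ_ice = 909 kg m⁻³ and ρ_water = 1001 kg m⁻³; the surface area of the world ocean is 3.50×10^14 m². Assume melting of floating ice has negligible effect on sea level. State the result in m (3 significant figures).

Draeg: ice volume = 3.23×10^5 km² × 2110 m = 6.815×10^5 km³; 6.815×10^5 × (909/1001) = 6.189×10^5 km³ of water.
Ravith: 9.35 km³ × (909/1001) = 8.491 km³ of water.
The Raven ice shelf system is floating and already displaces its own weight of water, so its melt adds essentially nothing to sea level.
Total added water ≈ 6.189×10^14 m³ over 3.50×10^14 m² → Δh = 1.77 m.

≈ 1.77 m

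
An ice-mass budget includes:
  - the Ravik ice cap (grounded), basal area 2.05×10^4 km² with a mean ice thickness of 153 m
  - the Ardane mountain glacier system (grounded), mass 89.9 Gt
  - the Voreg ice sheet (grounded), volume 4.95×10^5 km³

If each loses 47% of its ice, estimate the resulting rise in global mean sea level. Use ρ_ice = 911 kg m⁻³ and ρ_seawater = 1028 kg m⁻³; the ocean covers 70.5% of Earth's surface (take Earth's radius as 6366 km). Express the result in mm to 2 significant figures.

≈ 580 mm

Ravik: ice volume = 2.05×10^4 km² × 153 m = 3136 km³; 0.47 × 3136 × (911/1028) = 1306 km³ of water.
Ardane: 0.47 × 89.9 Gt = 4.225×10^13 kg; dividing by ρ_w = 1028 kg m⁻³ gives 4.110×10^10 m³ of water.
Voreg: 0.47 × 4.95×10^5 km³ × (911/1028) = 2.062×10^5 km³ of water.
Total added water ≈ 2.075×10^14 m³ over 3.59×10^14 m² → Δh = 0.578 m = 580 mm.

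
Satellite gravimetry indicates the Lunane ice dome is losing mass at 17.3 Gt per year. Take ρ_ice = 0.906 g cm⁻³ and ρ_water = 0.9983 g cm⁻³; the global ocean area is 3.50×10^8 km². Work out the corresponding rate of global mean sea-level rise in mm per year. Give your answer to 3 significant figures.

ρ_w = 0.9983 g cm⁻³ = 998.3 kg m⁻³. Annual water volume added = 17.3 Gt / ρ_w = 1.730×10^13 kg / 998.3 kg m⁻³ = 1.733×10^10 m³.
Δh per year = 1.733×10^10 / 3.50×10^14 = 4.95×10^-5 m = 0.0495 mm.

≈ 0.0495 mm/yr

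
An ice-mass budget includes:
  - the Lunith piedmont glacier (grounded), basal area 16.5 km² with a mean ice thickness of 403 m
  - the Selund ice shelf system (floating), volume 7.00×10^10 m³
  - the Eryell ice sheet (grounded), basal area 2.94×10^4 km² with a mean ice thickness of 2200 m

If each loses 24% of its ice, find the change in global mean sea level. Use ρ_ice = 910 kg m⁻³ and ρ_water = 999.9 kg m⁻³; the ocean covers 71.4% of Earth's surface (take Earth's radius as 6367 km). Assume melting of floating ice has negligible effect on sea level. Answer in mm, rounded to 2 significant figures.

≈ 39 mm

Lunith: ice volume = 16.5 km² × 403 m = 6.649 km³; 0.24 × 6.649 × (910/999.9) = 1.452 km³ of water.
The Selund ice shelf system is floating and already displaces its own weight of water, so its melt adds essentially nothing to sea level.
Eryell: ice volume = 2.94×10^4 km² × 2200 m = 6.468×10^4 km³; 0.24 × 6.468×10^4 × (910/999.9) = 1.413×10^4 km³ of water.
Total added water ≈ 1.413×10^13 m³ over 3.64×10^14 m² → Δh = 0.0388 m = 39 mm.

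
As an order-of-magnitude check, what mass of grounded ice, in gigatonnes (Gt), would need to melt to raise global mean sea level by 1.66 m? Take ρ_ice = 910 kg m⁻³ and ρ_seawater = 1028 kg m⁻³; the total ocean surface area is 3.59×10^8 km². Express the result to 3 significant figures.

≈ 6.13×10^5 Gt

Required water volume = Δh × A = 1.66 m × 3.59×10^14 m² = 5.959×10^14 m³.
ρ_w = 1028 kg m⁻³, so the mass of water = 5.959×10^14 m³ × 1028 kg m⁻³ = 6.126×10^17 kg = 6.13×10^5 Gt (and the same mass of ice, by conservation).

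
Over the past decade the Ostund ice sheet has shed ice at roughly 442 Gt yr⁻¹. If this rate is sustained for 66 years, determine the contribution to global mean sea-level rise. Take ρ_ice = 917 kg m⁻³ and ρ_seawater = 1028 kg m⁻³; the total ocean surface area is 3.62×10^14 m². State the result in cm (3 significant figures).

≈ 7.84 cm

Total mass lost = 442 Gt/yr × 66 yr = 2.917×10^4 Gt = 2.917×10^16 kg.
ρ_w = 1028 kg m⁻³, so water volume = 2.917×10^16 / 1028 = 2.838×10^13 m³.
Δh = 2.838×10^13 / 3.62×10^14 = 0.0784 m = 7.84 cm.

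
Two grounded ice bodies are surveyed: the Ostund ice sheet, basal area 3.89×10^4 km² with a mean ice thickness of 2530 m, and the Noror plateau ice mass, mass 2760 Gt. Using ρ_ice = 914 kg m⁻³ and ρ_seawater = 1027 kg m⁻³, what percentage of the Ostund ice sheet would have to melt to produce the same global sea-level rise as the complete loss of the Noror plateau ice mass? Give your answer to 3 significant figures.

≈ 3.07 %

Equal sea-level rise means equal mass of meltwater, i.e. equal mass of ice lost.
Ice mass of Noror: 2.760×10^15 kg; ice mass of Ostund: 8.995×10^16 kg.
Fraction required = 2.760×10^15 / 8.995×10^16 = 0.0307 → 3.07 %.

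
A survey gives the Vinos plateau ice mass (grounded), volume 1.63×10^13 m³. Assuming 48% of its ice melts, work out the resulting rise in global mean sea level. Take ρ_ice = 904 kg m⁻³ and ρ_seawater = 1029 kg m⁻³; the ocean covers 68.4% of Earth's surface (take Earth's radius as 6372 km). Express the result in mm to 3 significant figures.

Vinos: 0.48 × 1.63×10^13 m³ × (904/1029) = 6.874×10^12 m³ of water.
Spread over 3.49×10^14 m² of ocean, Δh = 6.874×10^12 / 3.49×10^14 = 0.0197 m = 19.7 mm.

≈ 19.7 mm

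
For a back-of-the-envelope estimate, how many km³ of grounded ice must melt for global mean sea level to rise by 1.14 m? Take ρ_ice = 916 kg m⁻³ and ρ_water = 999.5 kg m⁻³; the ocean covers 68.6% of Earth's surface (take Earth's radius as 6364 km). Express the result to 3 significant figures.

Required water volume = Δh × A = 1.14 m × 3.49×10^14 m² = 3.980×10^14 m³ = 3.980×10^5 km³.
Ice volume = water volume × ρ_w/ρ_ice = 3.980×10^5 × 999.5/916 = 4.34×10^5 km³.

≈ 4.34×10^5 km³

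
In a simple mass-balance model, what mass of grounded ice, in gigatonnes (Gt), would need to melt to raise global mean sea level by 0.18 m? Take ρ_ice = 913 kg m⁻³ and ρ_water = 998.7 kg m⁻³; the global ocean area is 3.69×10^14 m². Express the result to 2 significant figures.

Required water volume = Δh × A = 0.18 m × 3.69×10^14 m² = 6.642×10^13 m³.
ρ_w = 998.7 kg m⁻³, so the mass of water = 6.642×10^13 m³ × 998.7 kg m⁻³ = 6.633×10^16 kg = 6.6×10^4 Gt (and the same mass of ice, by conservation).

≈ 6.6×10^4 Gt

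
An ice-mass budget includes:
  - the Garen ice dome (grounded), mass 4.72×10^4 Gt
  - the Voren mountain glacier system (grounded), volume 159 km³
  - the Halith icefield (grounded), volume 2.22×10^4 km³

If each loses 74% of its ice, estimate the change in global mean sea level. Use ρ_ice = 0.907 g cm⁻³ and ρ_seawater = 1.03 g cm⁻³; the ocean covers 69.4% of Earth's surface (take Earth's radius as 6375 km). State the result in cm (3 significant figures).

≈ 13.7 cm

Garen: 0.74 × 4.72×10^4 Gt = 3.493×10^16 kg; dividing by ρ_w = 1.03 g cm⁻³ = 1030 kg m⁻³ gives 3.391×10^13 m³ of water.
Voren: 0.74 × 159 km³ × (907/1030) = 103.6 km³ of water.
Halith: 0.74 × 2.22×10^4 km³ × (907/1030) = 1.447×10^4 km³ of water.
Total added water ≈ 4.848×10^13 m³ over 3.54×10^14 m² → Δh = 0.137 m = 13.7 cm.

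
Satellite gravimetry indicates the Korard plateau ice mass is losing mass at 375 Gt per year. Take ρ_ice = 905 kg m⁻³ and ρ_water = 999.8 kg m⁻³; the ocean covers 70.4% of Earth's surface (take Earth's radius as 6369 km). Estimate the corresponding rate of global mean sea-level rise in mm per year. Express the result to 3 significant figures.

≈ 1.05 mm/yr

ρ_w = 999.8 kg m⁻³. Annual water volume added = 375 Gt / ρ_w = 3.750×10^14 kg / 999.8 kg m⁻³ = 3.751×10^11 m³.
Δh per year = 3.751×10^11 / 3.59×10^14 = 1.05×10^-3 m = 1.05 mm.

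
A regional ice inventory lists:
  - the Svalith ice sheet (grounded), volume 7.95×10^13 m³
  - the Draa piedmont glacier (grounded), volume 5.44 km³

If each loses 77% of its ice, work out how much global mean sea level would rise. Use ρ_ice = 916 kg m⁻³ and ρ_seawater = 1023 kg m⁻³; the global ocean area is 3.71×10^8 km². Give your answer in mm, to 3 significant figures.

≈ 148 mm

Svalith: 0.77 × 7.95×10^13 m³ × (916/1023) = 5.481×10^13 m³ of water.
Draa: 0.77 × 5.44 km³ × (916/1023) = 3.751 km³ of water.
Total added water ≈ 5.482×10^13 m³ over 3.71×10^14 m² → Δh = 0.148 m = 148 mm.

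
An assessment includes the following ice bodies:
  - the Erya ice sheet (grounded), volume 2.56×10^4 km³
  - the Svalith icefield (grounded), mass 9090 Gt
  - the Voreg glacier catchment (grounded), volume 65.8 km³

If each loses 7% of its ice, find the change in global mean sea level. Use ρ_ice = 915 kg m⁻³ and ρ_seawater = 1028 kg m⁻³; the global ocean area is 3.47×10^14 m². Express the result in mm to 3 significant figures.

≈ 6.39 mm

Erya: 0.07 × 2.56×10^4 km³ × (915/1028) = 1595 km³ of water.
Svalith: 0.07 × 9090 Gt = 6.363×10^14 kg; dividing by ρ_w = 1028 kg m⁻³ gives 6.190×10^11 m³ of water.
Voreg: 0.07 × 65.8 km³ × (915/1028) = 4.100 km³ of water.
Total added water ≈ 2.218×10^12 m³ over 3.47×10^14 m² → Δh = 6.39×10^-3 m = 6.39 mm.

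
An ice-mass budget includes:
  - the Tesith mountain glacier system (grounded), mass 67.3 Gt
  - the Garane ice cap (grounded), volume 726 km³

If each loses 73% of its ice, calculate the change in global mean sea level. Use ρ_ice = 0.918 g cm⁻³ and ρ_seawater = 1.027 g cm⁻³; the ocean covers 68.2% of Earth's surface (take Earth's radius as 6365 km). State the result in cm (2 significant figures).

Tesith: 0.73 × 67.3 Gt = 4.913×10^13 kg; dividing by ρ_w = 1.027 g cm⁻³ = 1027 kg m⁻³ gives 4.784×10^10 m³ of water.
Garane: 0.73 × 726 km³ × (918/1027) = 473.7 km³ of water.
Total added water ≈ 5.216×10^11 m³ over 3.47×10^14 m² → Δh = 1.50×10^-3 m = 0.15 cm.

≈ 0.15 cm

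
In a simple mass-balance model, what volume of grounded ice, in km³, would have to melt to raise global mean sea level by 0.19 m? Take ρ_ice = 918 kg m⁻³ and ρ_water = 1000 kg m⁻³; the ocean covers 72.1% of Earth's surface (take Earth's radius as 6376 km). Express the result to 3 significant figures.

Required water volume = Δh × A = 0.19 m × 3.68×10^14 m² = 6.998×10^13 m³ = 6.998×10^4 km³.
Ice volume = water volume × ρ_w/ρ_ice = 6.998×10^4 × 1000/918 = 7.62×10^4 km³.

≈ 7.62×10^4 km³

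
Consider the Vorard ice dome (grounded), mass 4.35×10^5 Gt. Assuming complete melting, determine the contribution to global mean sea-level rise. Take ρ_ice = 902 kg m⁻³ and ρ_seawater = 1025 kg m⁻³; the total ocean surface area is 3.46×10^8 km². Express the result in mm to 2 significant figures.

≈ 1200 mm

Vorard: 4.35×10^5 Gt = 4.350×10^17 kg; dividing by ρ_w = 1025 kg m⁻³ gives 4.244×10^14 m³ of water.
Spread over 3.46×10^14 m² of ocean, Δh = 4.244×10^14 / 3.46×10^14 = 1.23 m = 1200 mm.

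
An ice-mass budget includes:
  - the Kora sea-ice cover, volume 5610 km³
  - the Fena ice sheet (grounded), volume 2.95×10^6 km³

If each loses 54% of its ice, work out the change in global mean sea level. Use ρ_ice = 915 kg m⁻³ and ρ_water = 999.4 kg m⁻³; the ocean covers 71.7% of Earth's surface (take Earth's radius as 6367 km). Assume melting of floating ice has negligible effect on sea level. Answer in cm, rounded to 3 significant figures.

≈ 399 cm

The Kora sea-ice cover is floating and already displaces its own weight of water, so its melt adds essentially nothing to sea level.
Fena: 0.54 × 2.95×10^6 km³ × (915/999.4) = 1.458×10^6 km³ of water.
Total added water ≈ 1.458×10^15 m³ over 3.65×10^14 m² → Δh = 3.99 m = 399 cm.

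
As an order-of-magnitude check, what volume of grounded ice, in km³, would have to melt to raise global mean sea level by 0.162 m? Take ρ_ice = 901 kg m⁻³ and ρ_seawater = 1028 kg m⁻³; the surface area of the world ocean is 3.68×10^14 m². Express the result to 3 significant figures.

Required water volume = Δh × A = 0.162 m × 3.68×10^14 m² = 5.962×10^13 m³ = 5.962×10^4 km³.
Ice volume = water volume × ρ_w/ρ_ice = 5.962×10^4 × 1028/901 = 6.80×10^4 km³.

≈ 6.80×10^4 km³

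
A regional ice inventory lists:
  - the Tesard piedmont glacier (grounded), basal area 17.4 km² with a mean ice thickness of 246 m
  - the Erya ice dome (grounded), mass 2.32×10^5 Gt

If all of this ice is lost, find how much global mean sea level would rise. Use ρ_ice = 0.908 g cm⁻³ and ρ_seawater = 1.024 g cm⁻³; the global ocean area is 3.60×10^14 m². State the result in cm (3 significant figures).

Tesard: ice volume = 17.4 km² × 246 m = 4.280 km³; 4.280 × (908/1024) = 3.796 km³ of water.
Erya: 2.32×10^5 Gt = 2.320×10^17 kg; dividing by ρ_w = 1.024 g cm⁻³ = 1024 kg m⁻³ gives 2.266×10^14 m³ of water.
Total added water ≈ 2.266×10^14 m³ over 3.60×10^14 m² → Δh = 0.629 m = 62.9 cm.

≈ 62.9 cm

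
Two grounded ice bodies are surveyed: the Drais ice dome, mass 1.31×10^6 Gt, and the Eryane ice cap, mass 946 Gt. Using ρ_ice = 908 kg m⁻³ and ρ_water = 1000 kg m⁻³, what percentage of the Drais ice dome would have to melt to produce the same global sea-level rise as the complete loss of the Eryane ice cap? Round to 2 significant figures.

Equal sea-level rise means equal mass of meltwater, i.e. equal mass of ice lost.
Ice mass of Eryane: 9.460×10^14 kg; ice mass of Drais: 1.310×10^18 kg.
Fraction required = 9.460×10^14 / 1.310×10^18 = 7.22×10^-4 → 0.072 %.

≈ 0.072 %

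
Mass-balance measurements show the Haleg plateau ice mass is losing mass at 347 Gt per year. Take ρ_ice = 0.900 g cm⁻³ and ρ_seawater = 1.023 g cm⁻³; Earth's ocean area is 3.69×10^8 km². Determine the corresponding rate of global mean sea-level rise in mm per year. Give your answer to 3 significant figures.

ρ_w = 1.023 g cm⁻³ = 1023 kg m⁻³. Annual water volume added = 347 Gt / ρ_w = 3.470×10^14 kg / 1023 kg m⁻³ = 3.392×10^11 m³.
Δh per year = 3.392×10^11 / 3.69×10^14 = 9.19×10^-4 m = 0.919 mm.

≈ 0.919 mm/yr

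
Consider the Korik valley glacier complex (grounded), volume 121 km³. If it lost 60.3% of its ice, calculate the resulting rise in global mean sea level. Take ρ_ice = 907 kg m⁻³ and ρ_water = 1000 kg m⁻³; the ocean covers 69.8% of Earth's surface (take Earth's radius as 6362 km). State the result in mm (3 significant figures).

≈ 0.186 mm

Korik: 0.603 × 121 km³ × (907/1000) = 66.18 km³ of water.
Spread over 3.55×10^14 m² of ocean, Δh = 6.618×10^10 / 3.55×10^14 = 1.86×10^-4 m = 0.186 mm.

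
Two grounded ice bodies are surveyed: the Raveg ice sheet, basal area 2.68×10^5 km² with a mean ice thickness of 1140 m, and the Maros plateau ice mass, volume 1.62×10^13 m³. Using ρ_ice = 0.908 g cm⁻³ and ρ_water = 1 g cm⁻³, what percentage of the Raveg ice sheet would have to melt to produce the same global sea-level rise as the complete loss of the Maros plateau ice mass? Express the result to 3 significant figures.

Equal sea-level rise means equal mass of meltwater, i.e. equal mass of ice lost.
Ice mass of Maros: 1.471×10^16 kg; ice mass of Raveg: 2.774×10^17 kg.
Fraction required = 1.471×10^16 / 2.774×10^17 = 0.0530 → 5.30 %.

≈ 5.30 %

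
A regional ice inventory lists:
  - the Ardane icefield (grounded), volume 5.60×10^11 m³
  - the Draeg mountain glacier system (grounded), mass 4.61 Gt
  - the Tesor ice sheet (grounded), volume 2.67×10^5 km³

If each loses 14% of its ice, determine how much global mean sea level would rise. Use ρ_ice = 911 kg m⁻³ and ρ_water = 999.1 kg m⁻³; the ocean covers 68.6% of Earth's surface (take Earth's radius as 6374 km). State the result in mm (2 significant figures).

Ardane: 0.14 × 5.60×10^11 m³ × (911/999.1) = 7.149×10^10 m³ of water.
Draeg: 0.14 × 4.61 Gt = 6.454×10^11 kg; dividing by ρ_w = 999.1 kg m⁻³ gives 6.460×10^8 m³ of water.
Tesor: 0.14 × 2.67×10^5 km³ × (911/999.1) = 3.408×10^4 km³ of water.
Total added water ≈ 3.416×10^13 m³ over 3.50×10^14 m² → Δh = 0.0975 m = 98 mm.

≈ 98 mm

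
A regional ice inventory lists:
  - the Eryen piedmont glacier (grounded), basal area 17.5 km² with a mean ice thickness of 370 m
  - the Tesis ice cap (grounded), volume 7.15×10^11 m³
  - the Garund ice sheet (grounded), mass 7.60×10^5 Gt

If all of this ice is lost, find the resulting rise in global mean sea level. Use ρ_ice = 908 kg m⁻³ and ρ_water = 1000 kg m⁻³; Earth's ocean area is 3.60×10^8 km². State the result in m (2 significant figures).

≈ 2.1 m

Eryen: ice volume = 17.5 km² × 370 m = 6.475 km³; 6.475 × (908/1000) = 5.879 km³ of water.
Tesis: 7.15×10^11 m³ × (908/1000) = 6.492×10^11 m³ of water.
Garund: 7.60×10^5 Gt = 7.600×10^17 kg; dividing by ρ_w = 1000 kg m⁻³ gives 7.600×10^14 m³ of water.
Total added water ≈ 7.607×10^14 m³ over 3.60×10^14 m² → Δh = 2.11 m.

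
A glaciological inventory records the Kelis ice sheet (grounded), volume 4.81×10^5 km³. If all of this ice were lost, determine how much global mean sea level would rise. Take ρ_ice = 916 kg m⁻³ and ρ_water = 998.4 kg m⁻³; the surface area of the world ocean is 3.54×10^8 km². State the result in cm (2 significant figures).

Kelis: 4.81×10^5 km³ × (916/998.4) = 4.413×10^5 km³ of water.
Spread over 3.54×10^14 m² of ocean, Δh = 4.413×10^14 / 3.54×10^14 = 1.25 m = 120 cm.

≈ 120 cm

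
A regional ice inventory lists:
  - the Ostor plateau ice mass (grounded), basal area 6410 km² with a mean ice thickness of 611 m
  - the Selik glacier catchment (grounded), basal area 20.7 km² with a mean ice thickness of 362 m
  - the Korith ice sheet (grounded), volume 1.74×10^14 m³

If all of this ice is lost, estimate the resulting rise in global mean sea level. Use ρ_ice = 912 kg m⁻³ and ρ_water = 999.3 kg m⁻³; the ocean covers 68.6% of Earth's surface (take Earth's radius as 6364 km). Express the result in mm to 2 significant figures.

≈ 470 mm

Ostor: ice volume = 6410 km² × 611 m = 3917 km³; 3917 × (912/999.3) = 3574 km³ of water.
Selik: ice volume = 20.7 km² × 362 m = 7.493 km³; 7.493 × (912/999.3) = 6.839 km³ of water.
Korith: 1.74×10^14 m³ × (912/999.3) = 1.588×10^14 m³ of water.
Total added water ≈ 1.624×10^14 m³ over 3.49×10^14 m² → Δh = 0.465 m = 470 mm.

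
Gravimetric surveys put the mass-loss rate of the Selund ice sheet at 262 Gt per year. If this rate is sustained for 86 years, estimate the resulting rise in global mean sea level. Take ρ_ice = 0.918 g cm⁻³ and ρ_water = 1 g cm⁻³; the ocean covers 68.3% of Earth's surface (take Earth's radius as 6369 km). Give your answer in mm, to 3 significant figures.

≈ 64.7 mm

Total mass lost = 262 Gt/yr × 86 yr = 2.253×10^4 Gt = 2.253×10^16 kg.
ρ_w = 1 g cm⁻³ = 1000 kg m⁻³, so water volume = 2.253×10^16 / 1000 = 2.253×10^13 m³.
Δh = 2.253×10^13 / 3.48×10^14 = 0.0647 m = 64.7 mm.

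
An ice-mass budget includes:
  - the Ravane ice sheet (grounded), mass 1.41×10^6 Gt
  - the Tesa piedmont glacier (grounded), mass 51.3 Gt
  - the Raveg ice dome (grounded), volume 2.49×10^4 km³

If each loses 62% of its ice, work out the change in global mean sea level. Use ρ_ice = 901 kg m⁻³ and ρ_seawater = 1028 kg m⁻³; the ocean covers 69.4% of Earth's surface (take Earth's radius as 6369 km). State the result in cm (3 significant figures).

Ravane: 0.62 × 1.41×10^6 Gt = 8.742×10^17 kg; dividing by ρ_w = 1028 kg m⁻³ gives 8.504×10^14 m³ of water.
Tesa: 0.62 × 51.3 Gt = 3.181×10^13 kg; dividing by ρ_w = 1028 kg m⁻³ gives 3.094×10^10 m³ of water.
Raveg: 0.62 × 2.49×10^4 km³ × (901/1028) = 1.353×10^4 km³ of water.
Total added water ≈ 8.640×10^14 m³ over 3.54×10^14 m² → Δh = 2.44 m = 244 cm.

≈ 244 cm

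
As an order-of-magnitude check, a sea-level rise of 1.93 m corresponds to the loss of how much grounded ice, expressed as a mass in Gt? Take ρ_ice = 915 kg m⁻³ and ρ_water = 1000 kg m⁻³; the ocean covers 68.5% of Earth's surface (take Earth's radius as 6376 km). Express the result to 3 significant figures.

≈ 6.75×10^5 Gt

Required water volume = Δh × A = 1.93 m × 3.50×10^14 m² = 6.754×10^14 m³.
ρ_w = 1000 kg m⁻³, so the mass of water = 6.754×10^14 m³ × 1000 kg m⁻³ = 6.754×10^17 kg = 6.75×10^5 Gt (and the same mass of ice, by conservation).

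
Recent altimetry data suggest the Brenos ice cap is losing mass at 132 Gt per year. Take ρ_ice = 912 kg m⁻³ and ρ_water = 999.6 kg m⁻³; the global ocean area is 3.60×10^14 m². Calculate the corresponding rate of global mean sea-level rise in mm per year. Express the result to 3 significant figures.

ρ_w = 999.6 kg m⁻³. Annual water volume added = 132 Gt / ρ_w = 1.320×10^14 kg / 999.6 kg m⁻³ = 1.321×10^11 m³.
Δh per year = 1.321×10^11 / 3.60×10^14 = 3.67×10^-4 m = 0.367 mm.

≈ 0.367 mm/yr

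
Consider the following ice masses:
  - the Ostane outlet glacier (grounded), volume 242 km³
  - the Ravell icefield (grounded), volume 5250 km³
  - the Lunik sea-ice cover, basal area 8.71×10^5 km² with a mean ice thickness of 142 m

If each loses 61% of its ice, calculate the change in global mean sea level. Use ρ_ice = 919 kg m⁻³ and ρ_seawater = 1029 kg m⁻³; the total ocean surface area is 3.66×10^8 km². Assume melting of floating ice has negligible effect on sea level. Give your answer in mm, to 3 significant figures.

≈ 8.17 mm

Ostane: 0.61 × 242 km³ × (919/1029) = 131.8 km³ of water.
Ravell: 0.61 × 5250 km³ × (919/1029) = 2860 km³ of water.
The Lunik sea-ice cover is floating and already displaces its own weight of water, so its melt adds essentially nothing to sea level.
Total added water ≈ 2.992×10^12 m³ over 3.66×10^14 m² → Δh = 8.17×10^-3 m = 8.17 mm.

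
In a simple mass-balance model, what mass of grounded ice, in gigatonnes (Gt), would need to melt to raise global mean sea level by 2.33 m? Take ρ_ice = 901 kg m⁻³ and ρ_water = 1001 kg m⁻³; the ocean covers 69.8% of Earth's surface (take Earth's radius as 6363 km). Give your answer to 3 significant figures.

≈ 8.28×10^5 Gt

Required water volume = Δh × A = 2.33 m × 3.55×10^14 m² = 8.275×10^14 m³.
ρ_w = 1001 kg m⁻³, so the mass of water = 8.275×10^14 m³ × 1001 kg m⁻³ = 8.283×10^17 kg = 8.28×10^5 Gt (and the same mass of ice, by conservation).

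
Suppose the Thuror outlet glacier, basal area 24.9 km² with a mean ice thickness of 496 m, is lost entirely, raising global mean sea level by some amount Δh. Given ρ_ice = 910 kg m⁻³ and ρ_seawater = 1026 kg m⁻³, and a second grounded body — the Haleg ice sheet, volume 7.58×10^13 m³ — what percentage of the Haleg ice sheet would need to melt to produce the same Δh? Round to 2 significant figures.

≈ 0.016 %

Equal sea-level rise means equal mass of meltwater, i.e. equal mass of ice lost.
Ice mass of Thuror: 1.124×10^13 kg; ice mass of Haleg: 6.898×10^16 kg.
Fraction required = 1.124×10^13 / 6.898×10^16 = 1.63×10^-4 → 0.016 %.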